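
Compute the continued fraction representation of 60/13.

Run the Euclidean algorithm on 60 and 13; the successive quotients are the partial quotients a_0, a_1, ... (each step inverts the fractional part left over by the previous one):
  60 = 4*13 + 8, so a_0 = 4.
  13 = 1*8 + 5, so a_1 = 1.
  8 = 1*5 + 3, so a_2 = 1.
  5 = 1*3 + 2, so a_3 = 1.
  3 = 1*2 + 1, so a_4 = 1.
  2 = 2*1 + 0, so a_5 = 2.
The remainder reaches 0 after 6 divisions, so the expansion has 6 partial quotients, read off in order.

[4; 1, 1, 1, 1, 2]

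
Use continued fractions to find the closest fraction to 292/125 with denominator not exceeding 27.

Expand x = 292/125 as a continued fraction with the Euclidean algorithm:
  292 = 2*125 + 42, so a_0 = 2.
  125 = 2*42 + 41, so a_1 = 2.
  42 = 1*41 + 1, so a_2 = 1.
  41 = 41*1 + 0, so a_3 = 41.
so x = [2; 2, 1, 41].
Convergents (p_i = a_i*p_{i-1} + p_{i-2}, q_i = a_i*q_{i-1} + q_{i-2} with p_{-2}=0, p_{-1}=1, q_{-2}=1, q_{-1}=0), until the denominator exceeds 27:
  i=0: a_0=2, p_0 = 2*1 + 0 = 2, q_0 = 2*0 + 1 = 1.
  i=1: a_1=2, p_1 = 2*2 + 1 = 5, q_1 = 2*1 + 0 = 2.
  i=2: a_2=1, p_2 = 1*5 + 2 = 7, q_2 = 1*2 + 1 = 3.
  i=3: a_3=41, p_3 = 41*7 + 5 = 292, q_3 = 41*3 + 2 = 125.
q_3 = 125 > 27, so the last convergent with denominator <= 27 is p_2/q_2 = 7/3.
The closest fraction with denominator <= 27 is either p_2/q_2 or the intermediate fraction (k*p_2 + p_1)/(k*q_2 + q_1) with the largest k >= 1 whose denominator stays <= 27; these approach x as k grows, and every other convergent or intermediate fraction in range is farther away.
Largest k: floor((27 - q_1)/q_2) = floor((27 - 2)/3) = 8.
That gives (8*7 + 5)/(8*3 + 2) = 61/26.
Compare the errors: |x - 7/3| = |292*3 - 7*125|/(125*3) = 1/375, and |x - 61/26| = |292*26 - 61*125|/(125*26) = 33/3250.
Cross-multiplying, 1*3250 = 3250 < 12375 = 33*375, so 1/375 is smaller: the convergent 7/3 is closer to x than 61/26.

7/3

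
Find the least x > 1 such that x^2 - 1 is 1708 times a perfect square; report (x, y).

First expand sqrt(1708) as a continued fraction. With x_i = (sqrt(1708) + m_i)/d_i and (m_0, d_0) = (0, 1): a_0 = floor(sqrt(1708)) = 41, since 41^2 = 1681 <= 1708 < 1764 = 42^2.
Iterate m_{i+1} = d_i*a_i - m_i, d_{i+1} = (1708 - m_{i+1}^2)/d_i, a_{i+1} = floor((a_0 + m_{i+1})/d_{i+1}):
  m_1 = 1*41 - 0 = 41, d_1 = (1708 - 41^2)/1 = 27/1 = 27, a_1 = floor((41 + 41)/27) = 3.
  m_2 = 27*3 - 41 = 40, d_2 = (1708 - 40^2)/27 = 108/27 = 4, a_2 = floor((41 + 40)/4) = 20.
  m_3 = 4*20 - 40 = 40, d_3 = (1708 - 40^2)/4 = 108/4 = 27, a_3 = floor((41 + 40)/27) = 3.
  m_4 = 27*3 - 40 = 41, d_4 = (1708 - 41^2)/27 = 27/27 = 1, a_4 = floor((41 + 41)/1) = 82.
  m_5 = 1*82 - 41 = 41, d_5 = (1708 - 41^2)/1 = 27/1 = 27: (m_5, d_5) = (m_1, d_1) = (41, 27), so from here the quotients repeat a_1, ..., a_4; the period length is 4.
So sqrt(1708) = [41; (3, 20, 3, 82)] with period length k = 4.
k is even, so the fundamental solution of x^2 - 1708y^2 = 1 is (p_{k-1}, q_{k-1}) = (p_3, q_3); compute convergents through index 3.
Convergents (p_i = a_i*p_{i-1} + p_{i-2}, q_i = a_i*q_{i-1} + q_{i-2} with p_{-2}=0, p_{-1}=1, q_{-2}=1, q_{-1}=0):
  i=0: a_0=41, p_0 = 41*1 + 0 = 41, q_0 = 41*0 + 1 = 1.
  i=1: a_1=3, p_1 = 3*41 + 1 = 124, q_1 = 3*1 + 0 = 3.
  i=2: a_2=20, p_2 = 20*124 + 41 = 2521, q_2 = 20*3 + 1 = 61.
  i=3: a_3=3, p_3 = 3*2521 + 124 = 7687, q_3 = 3*61 + 3 = 186.
Check: 7687^2 - 1708*186^2 = 59089969 - 59089968 = 1, so (x, y) = (7687, 186) solves the equation, and by the theorem it is the least positive solution.

(x, y) = (7687, 186)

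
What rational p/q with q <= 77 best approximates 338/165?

Expand x = 338/165 as a continued fraction with the Euclidean algorithm:
  338 = 2*165 + 8, so a_0 = 2.
  165 = 20*8 + 5, so a_1 = 20.
  8 = 1*5 + 3, so a_2 = 1.
  5 = 1*3 + 2, so a_3 = 1.
  3 = 1*2 + 1, so a_4 = 1.
  2 = 2*1 + 0, so a_5 = 2.
so x = [2; 20, 1, 1, 1, 2].
Convergents (p_i = a_i*p_{i-1} + p_{i-2}, q_i = a_i*q_{i-1} + q_{i-2} with p_{-2}=0, p_{-1}=1, q_{-2}=1, q_{-1}=0), until the denominator exceeds 77:
  i=0: a_0=2, p_0 = 2*1 + 0 = 2, q_0 = 2*0 + 1 = 1.
  i=1: a_1=20, p_1 = 20*2 + 1 = 41, q_1 = 20*1 + 0 = 20.
  i=2: a_2=1, p_2 = 1*41 + 2 = 43, q_2 = 1*20 + 1 = 21.
  i=3: a_3=1, p_3 = 1*43 + 41 = 84, q_3 = 1*21 + 20 = 41.
  i=4: a_4=1, p_4 = 1*84 + 43 = 127, q_4 = 1*41 + 21 = 62.
  i=5: a_5=2, p_5 = 2*127 + 84 = 338, q_5 = 2*62 + 41 = 165.
q_5 = 165 > 77, so the last convergent with denominator <= 77 is p_4/q_4 = 127/62.
The closest fraction with denominator <= 77 is either p_4/q_4 or the intermediate fraction (k*p_4 + p_3)/(k*q_4 + q_3) with the largest k >= 1 whose denominator stays <= 77; these approach x as k grows, and every other convergent or intermediate fraction in range is farther away.
Largest k: floor((77 - q_3)/q_4) = floor((77 - 41)/62) = 0.
Since k = 0, no intermediate fraction beyond p_4/q_4 has denominator <= 77, so the convergent 127/62 is the closest (its error is |338*62 - 127*165|/(165*62) = 1/10230).

127/62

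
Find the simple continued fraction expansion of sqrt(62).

[7; (1, 6, 1, 14)]

Write x_i = (sqrt(62) + m_i)/d_i with (m_0, d_0) = (0, 1). a_0 = floor(sqrt(62)) = 7, since 7^2 = 49 <= 62 < 64 = 8^2.
Iterate m_{i+1} = d_i*a_i - m_i, d_{i+1} = (62 - m_{i+1}^2)/d_i, a_{i+1} = floor((a_0 + m_{i+1})/d_{i+1}):
  m_1 = 1*7 - 0 = 7, d_1 = (62 - 7^2)/1 = 13/1 = 13, a_1 = floor((7 + 7)/13) = 1.
  m_2 = 13*1 - 7 = 6, d_2 = (62 - 6^2)/13 = 26/13 = 2, a_2 = floor((7 + 6)/2) = 6.
  m_3 = 2*6 - 6 = 6, d_3 = (62 - 6^2)/2 = 26/2 = 13, a_3 = floor((7 + 6)/13) = 1.
  m_4 = 13*1 - 6 = 7, d_4 = (62 - 7^2)/13 = 13/13 = 1, a_4 = floor((7 + 7)/1) = 14.
  m_5 = 1*14 - 7 = 7, d_5 = (62 - 7^2)/1 = 13/1 = 13: (m_5, d_5) = (m_1, d_1) = (7, 13), so from here the quotients repeat a_1, ..., a_4; the period length is 4.
Hence the expansion of sqrt(62) is a_0 = 7 followed by the repeating block 1, 6, 1, 14 (period 4).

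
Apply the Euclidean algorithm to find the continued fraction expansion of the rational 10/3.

Run the Euclidean algorithm on 10 and 3; the successive quotients are the partial quotients a_0, a_1, ... (each step inverts the fractional part left over by the previous one):
  10 = 3*3 + 1, so a_0 = 3.
  3 = 3*1 + 0, so a_1 = 3.
The remainder reaches 0 after 2 divisions, so the expansion has 2 partial quotients, read off in order.

[3; 3]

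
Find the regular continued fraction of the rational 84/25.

Run the Euclidean algorithm on 84 and 25; the successive quotients are the partial quotients a_0, a_1, ... (each step inverts the fractional part left over by the previous one):
  84 = 3*25 + 9, so a_0 = 3.
  25 = 2*9 + 7, so a_1 = 2.
  9 = 1*7 + 2, so a_2 = 1.
  7 = 3*2 + 1, so a_3 = 3.
  2 = 2*1 + 0, so a_4 = 2.
The remainder reaches 0 after 5 divisions, so the expansion has 5 partial quotients, read off in order.

[3; 2, 1, 3, 2]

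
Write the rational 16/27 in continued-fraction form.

[0; 1, 1, 2, 5]

Run the Euclidean algorithm on 16 and 27; the successive quotients are the partial quotients a_0, a_1, ... (each step inverts the fractional part left over by the previous one):
  16 = 0*27 + 16, so a_0 = 0.
  27 = 1*16 + 11, so a_1 = 1.
  16 = 1*11 + 5, so a_2 = 1.
  11 = 2*5 + 1, so a_3 = 2.
  5 = 5*1 + 0, so a_4 = 5.
The remainder reaches 0 after 5 divisions, so the expansion has 5 partial quotients, read off in order.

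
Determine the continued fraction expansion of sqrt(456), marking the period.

[21; (2, 1, 4, 1, 2, 42)]

Write x_i = (sqrt(456) + m_i)/d_i with (m_0, d_0) = (0, 1). a_0 = floor(sqrt(456)) = 21, since 21^2 = 441 <= 456 < 484 = 22^2.
Iterate m_{i+1} = d_i*a_i - m_i, d_{i+1} = (456 - m_{i+1}^2)/d_i, a_{i+1} = floor((a_0 + m_{i+1})/d_{i+1}):
  m_1 = 1*21 - 0 = 21, d_1 = (456 - 21^2)/1 = 15/1 = 15, a_1 = floor((21 + 21)/15) = 2.
  m_2 = 15*2 - 21 = 9, d_2 = (456 - 9^2)/15 = 375/15 = 25, a_2 = floor((21 + 9)/25) = 1.
  m_3 = 25*1 - 9 = 16, d_3 = (456 - 16^2)/25 = 200/25 = 8, a_3 = floor((21 + 16)/8) = 4.
  m_4 = 8*4 - 16 = 16, d_4 = (456 - 16^2)/8 = 200/8 = 25, a_4 = floor((21 + 16)/25) = 1.
  m_5 = 25*1 - 16 = 9, d_5 = (456 - 9^2)/25 = 375/25 = 15, a_5 = floor((21 + 9)/15) = 2.
  m_6 = 15*2 - 9 = 21, d_6 = (456 - 21^2)/15 = 15/15 = 1, a_6 = floor((21 + 21)/1) = 42.
  m_7 = 1*42 - 21 = 21, d_7 = (456 - 21^2)/1 = 15/1 = 15: (m_7, d_7) = (m_1, d_1) = (21, 15), so from here the quotients repeat a_1, ..., a_6; the period length is 6.
Hence the expansion of sqrt(456) is a_0 = 21 followed by the repeating block 2, 1, 4, 1, 2, 42 (period 6).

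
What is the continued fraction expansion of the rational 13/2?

[6; 2]

Run the Euclidean algorithm on 13 and 2; the successive quotients are the partial quotients a_0, a_1, ... (each step inverts the fractional part left over by the previous one):
  13 = 6*2 + 1, so a_0 = 6.
  2 = 2*1 + 0, so a_1 = 2.
The remainder reaches 0 after 2 divisions, so the expansion has 2 partial quotients, read off in order.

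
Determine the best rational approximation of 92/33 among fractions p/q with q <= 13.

25/9

Expand x = 92/33 as a continued fraction with the Euclidean algorithm:
  92 = 2*33 + 26, so a_0 = 2.
  33 = 1*26 + 7, so a_1 = 1.
  26 = 3*7 + 5, so a_2 = 3.
  7 = 1*5 + 2, so a_3 = 1.
  5 = 2*2 + 1, so a_4 = 2.
  2 = 2*1 + 0, so a_5 = 2.
so x = [2; 1, 3, 1, 2, 2].
Convergents (p_i = a_i*p_{i-1} + p_{i-2}, q_i = a_i*q_{i-1} + q_{i-2} with p_{-2}=0, p_{-1}=1, q_{-2}=1, q_{-1}=0), until the denominator exceeds 13:
  i=0: a_0=2, p_0 = 2*1 + 0 = 2, q_0 = 2*0 + 1 = 1.
  i=1: a_1=1, p_1 = 1*2 + 1 = 3, q_1 = 1*1 + 0 = 1.
  i=2: a_2=3, p_2 = 3*3 + 2 = 11, q_2 = 3*1 + 1 = 4.
  i=3: a_3=1, p_3 = 1*11 + 3 = 14, q_3 = 1*4 + 1 = 5.
  i=4: a_4=2, p_4 = 2*14 + 11 = 39, q_4 = 2*5 + 4 = 14.
q_4 = 14 > 13, so the last convergent with denominator <= 13 is p_3/q_3 = 14/5.
The closest fraction with denominator <= 13 is either p_3/q_3 or the intermediate fraction (k*p_3 + p_2)/(k*q_3 + q_2) with the largest k >= 1 whose denominator stays <= 13; these approach x as k grows, and every other convergent or intermediate fraction in range is farther away.
Largest k: floor((13 - q_2)/q_3) = floor((13 - 4)/5) = 1.
That gives (1*14 + 11)/(1*5 + 4) = 25/9.
Compare the errors: |x - 14/5| = |92*5 - 14*33|/(33*5) = 2/165, and |x - 25/9| = |92*9 - 25*33|/(33*9) = 3/297.
Cross-multiplying, 3*165 = 495 < 594 = 2*297, so 3/297 is smaller: the intermediate fraction 25/9 is closer to x than 14/5.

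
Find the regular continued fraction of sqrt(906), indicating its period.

[30; (10, 60)]

Write x_i = (sqrt(906) + m_i)/d_i with (m_0, d_0) = (0, 1). a_0 = floor(sqrt(906)) = 30, since 30^2 = 900 <= 906 < 961 = 31^2.
Iterate m_{i+1} = d_i*a_i - m_i, d_{i+1} = (906 - m_{i+1}^2)/d_i, a_{i+1} = floor((a_0 + m_{i+1})/d_{i+1}):
  m_1 = 1*30 - 0 = 30, d_1 = (906 - 30^2)/1 = 6/1 = 6, a_1 = floor((30 + 30)/6) = 10.
  m_2 = 6*10 - 30 = 30, d_2 = (906 - 30^2)/6 = 6/6 = 1, a_2 = floor((30 + 30)/1) = 60.
  m_3 = 1*60 - 30 = 30, d_3 = (906 - 30^2)/1 = 6/1 = 6: (m_3, d_3) = (m_1, d_1) = (30, 6), so from here the quotients repeat a_1, a_2; the period length is 2.
Hence the expansion of sqrt(906) is a_0 = 30 followed by the repeating block 10, 60 (period 2).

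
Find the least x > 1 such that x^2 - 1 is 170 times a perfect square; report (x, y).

First expand sqrt(170) as a continued fraction. With x_i = (sqrt(170) + m_i)/d_i and (m_0, d_0) = (0, 1): a_0 = floor(sqrt(170)) = 13, since 13^2 = 169 <= 170 < 196 = 14^2.
Iterate m_{i+1} = d_i*a_i - m_i, d_{i+1} = (170 - m_{i+1}^2)/d_i, a_{i+1} = floor((a_0 + m_{i+1})/d_{i+1}):
  m_1 = 1*13 - 0 = 13, d_1 = (170 - 13^2)/1 = 1/1 = 1, a_1 = floor((13 + 13)/1) = 26.
  m_2 = 1*26 - 13 = 13, d_2 = (170 - 13^2)/1 = 1/1 = 1: (m_2, d_2) = (m_1, d_1) = (13, 1), so from here the quotient a_1 repeats; the period length is 1.
So sqrt(170) = [13; (26)] with period length k = 1.
k is odd, so (p_{k-1}, q_{k-1}) only solves x^2 - 170y^2 = -1 and the fundamental solution of x^2 - 170y^2 = 1 is (p_{2k-1}, q_{2k-1}) = (p_1, q_1); compute convergents through index 1, running through the period twice.
Convergents (p_i = a_i*p_{i-1} + p_{i-2}, q_i = a_i*q_{i-1} + q_{i-2} with p_{-2}=0, p_{-1}=1, q_{-2}=1, q_{-1}=0):
  i=0: a_0=13, p_0 = 13*1 + 0 = 13, q_0 = 13*0 + 1 = 1.
  i=1: a_1=26, p_1 = 26*13 + 1 = 339, q_1 = 26*1 + 0 = 26.
Indeed p_0^2 - 170*q_0^2 = 169 - 170 = -1, not +1.
Check: 339^2 - 170*26^2 = 114921 - 114920 = 1, so (x, y) = (339, 26) solves the equation, and by the theorem it is the least positive solution.

(x, y) = (339, 26)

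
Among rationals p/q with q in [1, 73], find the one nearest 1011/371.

109/40

Expand x = 1011/371 as a continued fraction with the Euclidean algorithm:
  1011 = 2*371 + 269, so a_0 = 2.
  371 = 1*269 + 102, so a_1 = 1.
  269 = 2*102 + 65, so a_2 = 2.
  102 = 1*65 + 37, so a_3 = 1.
  65 = 1*37 + 28, so a_4 = 1.
  37 = 1*28 + 9, so a_5 = 1.
  28 = 3*9 + 1, so a_6 = 3.
  9 = 9*1 + 0, so a_7 = 9.
so x = [2; 1, 2, 1, 1, 1, 3, 9].
Convergents (p_i = a_i*p_{i-1} + p_{i-2}, q_i = a_i*q_{i-1} + q_{i-2} with p_{-2}=0, p_{-1}=1, q_{-2}=1, q_{-1}=0), until the denominator exceeds 73:
  i=0: a_0=2, p_0 = 2*1 + 0 = 2, q_0 = 2*0 + 1 = 1.
  i=1: a_1=1, p_1 = 1*2 + 1 = 3, q_1 = 1*1 + 0 = 1.
  i=2: a_2=2, p_2 = 2*3 + 2 = 8, q_2 = 2*1 + 1 = 3.
  i=3: a_3=1, p_3 = 1*8 + 3 = 11, q_3 = 1*3 + 1 = 4.
  i=4: a_4=1, p_4 = 1*11 + 8 = 19, q_4 = 1*4 + 3 = 7.
  i=5: a_5=1, p_5 = 1*19 + 11 = 30, q_5 = 1*7 + 4 = 11.
  i=6: a_6=3, p_6 = 3*30 + 19 = 109, q_6 = 3*11 + 7 = 40.
  i=7: a_7=9, p_7 = 9*109 + 30 = 1011, q_7 = 9*40 + 11 = 371.
q_7 = 371 > 73, so the last convergent with denominator <= 73 is p_6/q_6 = 109/40.
The closest fraction with denominator <= 73 is either p_6/q_6 or the intermediate fraction (k*p_6 + p_5)/(k*q_6 + q_5) with the largest k >= 1 whose denominator stays <= 73; these approach x as k grows, and every other convergent or intermediate fraction in range is farther away.
Largest k: floor((73 - q_5)/q_6) = floor((73 - 11)/40) = 1.
That gives (1*109 + 30)/(1*40 + 11) = 139/51.
Compare the errors: |x - 109/40| = |1011*40 - 109*371|/(371*40) = 1/14840, and |x - 139/51| = |1011*51 - 139*371|/(371*51) = 8/18921.
Cross-multiplying, 1*18921 = 18921 < 118720 = 8*14840, so 1/14840 is smaller: the convergent 109/40 is closer to x than 139/51.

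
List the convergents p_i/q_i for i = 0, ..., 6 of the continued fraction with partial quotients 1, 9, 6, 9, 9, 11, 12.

Using the convergent recurrence p_i = a_i*p_{i-1} + p_{i-2}, q_i = a_i*q_{i-1} + q_{i-2} with p_{-2}=0, p_{-1}=1, q_{-2}=1, q_{-1}=0:
  i=0: a_0=1, p_0 = 1*1 + 0 = 1, q_0 = 1*0 + 1 = 1.
  i=1: a_1=9, p_1 = 9*1 + 1 = 10, q_1 = 9*1 + 0 = 9.
  i=2: a_2=6, p_2 = 6*10 + 1 = 61, q_2 = 6*9 + 1 = 55.
  i=3: a_3=9, p_3 = 9*61 + 10 = 559, q_3 = 9*55 + 9 = 504.
  i=4: a_4=9, p_4 = 9*559 + 61 = 5092, q_4 = 9*504 + 55 = 4591.
  i=5: a_5=11, p_5 = 11*5092 + 559 = 56571, q_5 = 11*4591 + 504 = 51005.
  i=6: a_6=12, p_6 = 12*56571 + 5092 = 683944, q_6 = 12*51005 + 4591 = 616651.

1/1, 10/9, 61/55, 559/504, 5092/4591, 56571/51005, 683944/616651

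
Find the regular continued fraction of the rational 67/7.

[9; 1, 1, 3]

Run the Euclidean algorithm on 67 and 7; the successive quotients are the partial quotients a_0, a_1, ... (each step inverts the fractional part left over by the previous one):
  67 = 9*7 + 4, so a_0 = 9.
  7 = 1*4 + 3, so a_1 = 1.
  4 = 1*3 + 1, so a_2 = 1.
  3 = 3*1 + 0, so a_3 = 3.
The remainder reaches 0 after 4 divisions, so the expansion has 4 partial quotients, read off in order.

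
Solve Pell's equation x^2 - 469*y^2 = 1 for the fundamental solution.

(x, y) = (137215, 6336)

First expand sqrt(469) as a continued fraction. With x_i = (sqrt(469) + m_i)/d_i and (m_0, d_0) = (0, 1): a_0 = floor(sqrt(469)) = 21, since 21^2 = 441 <= 469 < 484 = 22^2.
Iterate m_{i+1} = d_i*a_i - m_i, d_{i+1} = (469 - m_{i+1}^2)/d_i, a_{i+1} = floor((a_0 + m_{i+1})/d_{i+1}):
  m_1 = 1*21 - 0 = 21, d_1 = (469 - 21^2)/1 = 28/1 = 28, a_1 = floor((21 + 21)/28) = 1.
  m_2 = 28*1 - 21 = 7, d_2 = (469 - 7^2)/28 = 420/28 = 15, a_2 = floor((21 + 7)/15) = 1.
  m_3 = 15*1 - 7 = 8, d_3 = (469 - 8^2)/15 = 405/15 = 27, a_3 = floor((21 + 8)/27) = 1.
  m_4 = 27*1 - 8 = 19, d_4 = (469 - 19^2)/27 = 108/27 = 4, a_4 = floor((21 + 19)/4) = 10.
  m_5 = 4*10 - 19 = 21, d_5 = (469 - 21^2)/4 = 28/4 = 7, a_5 = floor((21 + 21)/7) = 6.
  m_6 = 7*6 - 21 = 21, d_6 = (469 - 21^2)/7 = 28/7 = 4, a_6 = floor((21 + 21)/4) = 10.
  m_7 = 4*10 - 21 = 19, d_7 = (469 - 19^2)/4 = 108/4 = 27, a_7 = floor((21 + 19)/27) = 1.
  m_8 = 27*1 - 19 = 8, d_8 = (469 - 8^2)/27 = 405/27 = 15, a_8 = floor((21 + 8)/15) = 1.
  m_9 = 15*1 - 8 = 7, d_9 = (469 - 7^2)/15 = 420/15 = 28, a_9 = floor((21 + 7)/28) = 1.
  m_10 = 28*1 - 7 = 21, d_10 = (469 - 21^2)/28 = 28/28 = 1, a_10 = floor((21 + 21)/1) = 42.
  m_11 = 1*42 - 21 = 21, d_11 = (469 - 21^2)/1 = 28/1 = 28: (m_11, d_11) = (m_1, d_1) = (21, 28), so from here the quotients repeat a_1, ..., a_10; the period length is 10.
So sqrt(469) = [21; (1, 1, 1, 10, 6, 10, 1, 1, 1, 42)] with period length k = 10.
k is even, so the fundamental solution of x^2 - 469y^2 = 1 is (p_{k-1}, q_{k-1}) = (p_9, q_9); compute convergents through index 9.
Convergents (p_i = a_i*p_{i-1} + p_{i-2}, q_i = a_i*q_{i-1} + q_{i-2} with p_{-2}=0, p_{-1}=1, q_{-2}=1, q_{-1}=0):
  i=0: a_0=21, p_0 = 21*1 + 0 = 21, q_0 = 21*0 + 1 = 1.
  i=1: a_1=1, p_1 = 1*21 + 1 = 22, q_1 = 1*1 + 0 = 1.
  i=2: a_2=1, p_2 = 1*22 + 21 = 43, q_2 = 1*1 + 1 = 2.
  i=3: a_3=1, p_3 = 1*43 + 22 = 65, q_3 = 1*2 + 1 = 3.
  i=4: a_4=10, p_4 = 10*65 + 43 = 693, q_4 = 10*3 + 2 = 32.
  i=5: a_5=6, p_5 = 6*693 + 65 = 4223, q_5 = 6*32 + 3 = 195.
  i=6: a_6=10, p_6 = 10*4223 + 693 = 42923, q_6 = 10*195 + 32 = 1982.
  i=7: a_7=1, p_7 = 1*42923 + 4223 = 47146, q_7 = 1*1982 + 195 = 2177.
  i=8: a_8=1, p_8 = 1*47146 + 42923 = 90069, q_8 = 1*2177 + 1982 = 4159.
  i=9: a_9=1, p_9 = 1*90069 + 47146 = 137215, q_9 = 1*4159 + 2177 = 6336.
Check: 137215^2 - 469*6336^2 = 18827956225 - 18827956224 = 1, so (x, y) = (137215, 6336) solves the equation, and by the theorem it is the least positive solution.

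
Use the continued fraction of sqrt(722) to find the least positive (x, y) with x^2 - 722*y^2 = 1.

First expand sqrt(722) as a continued fraction. With x_i = (sqrt(722) + m_i)/d_i and (m_0, d_0) = (0, 1): a_0 = floor(sqrt(722)) = 26, since 26^2 = 676 <= 722 < 729 = 27^2.
Iterate m_{i+1} = d_i*a_i - m_i, d_{i+1} = (722 - m_{i+1}^2)/d_i, a_{i+1} = floor((a_0 + m_{i+1})/d_{i+1}):
  m_1 = 1*26 - 0 = 26, d_1 = (722 - 26^2)/1 = 46/1 = 46, a_1 = floor((26 + 26)/46) = 1.
  m_2 = 46*1 - 26 = 20, d_2 = (722 - 20^2)/46 = 322/46 = 7, a_2 = floor((26 + 20)/7) = 6.
  m_3 = 7*6 - 20 = 22, d_3 = (722 - 22^2)/7 = 238/7 = 34, a_3 = floor((26 + 22)/34) = 1.
  m_4 = 34*1 - 22 = 12, d_4 = (722 - 12^2)/34 = 578/34 = 17, a_4 = floor((26 + 12)/17) = 2.
  m_5 = 17*2 - 12 = 22, d_5 = (722 - 22^2)/17 = 238/17 = 14, a_5 = floor((26 + 22)/14) = 3.
  m_6 = 14*3 - 22 = 20, d_6 = (722 - 20^2)/14 = 322/14 = 23, a_6 = floor((26 + 20)/23) = 2.
  m_7 = 23*2 - 20 = 26, d_7 = (722 - 26^2)/23 = 46/23 = 2, a_7 = floor((26 + 26)/2) = 26.
  m_8 = 2*26 - 26 = 26, d_8 = (722 - 26^2)/2 = 46/2 = 23, a_8 = floor((26 + 26)/23) = 2.
  m_9 = 23*2 - 26 = 20, d_9 = (722 - 20^2)/23 = 322/23 = 14, a_9 = floor((26 + 20)/14) = 3.
  m_10 = 14*3 - 20 = 22, d_10 = (722 - 22^2)/14 = 238/14 = 17, a_10 = floor((26 + 22)/17) = 2.
  m_11 = 17*2 - 22 = 12, d_11 = (722 - 12^2)/17 = 578/17 = 34, a_11 = floor((26 + 12)/34) = 1.
  m_12 = 34*1 - 12 = 22, d_12 = (722 - 22^2)/34 = 238/34 = 7, a_12 = floor((26 + 22)/7) = 6.
  m_13 = 7*6 - 22 = 20, d_13 = (722 - 20^2)/7 = 322/7 = 46, a_13 = floor((26 + 20)/46) = 1.
  m_14 = 46*1 - 20 = 26, d_14 = (722 - 26^2)/46 = 46/46 = 1, a_14 = floor((26 + 26)/1) = 52.
  m_15 = 1*52 - 26 = 26, d_15 = (722 - 26^2)/1 = 46/1 = 46: (m_15, d_15) = (m_1, d_1) = (26, 46), so from here the quotients repeat a_1, ..., a_14; the period length is 14.
So sqrt(722) = [26; (1, 6, 1, 2, 3, 2, 26, 2, 3, 2, 1, 6, 1, 52)] with period length k = 14.
k is even, so the fundamental solution of x^2 - 722y^2 = 1 is (p_{k-1}, q_{k-1}) = (p_13, q_13); compute convergents through index 13.
Convergents (p_i = a_i*p_{i-1} + p_{i-2}, q_i = a_i*q_{i-1} + q_{i-2} with p_{-2}=0, p_{-1}=1, q_{-2}=1, q_{-1}=0):
  i=0: a_0=26, p_0 = 26*1 + 0 = 26, q_0 = 26*0 + 1 = 1.
  i=1: a_1=1, p_1 = 1*26 + 1 = 27, q_1 = 1*1 + 0 = 1.
  i=2: a_2=6, p_2 = 6*27 + 26 = 188, q_2 = 6*1 + 1 = 7.
  i=3: a_3=1, p_3 = 1*188 + 27 = 215, q_3 = 1*7 + 1 = 8.
  i=4: a_4=2, p_4 = 2*215 + 188 = 618, q_4 = 2*8 + 7 = 23.
  i=5: a_5=3, p_5 = 3*618 + 215 = 2069, q_5 = 3*23 + 8 = 77.
  i=6: a_6=2, p_6 = 2*2069 + 618 = 4756, q_6 = 2*77 + 23 = 177.
  i=7: a_7=26, p_7 = 26*4756 + 2069 = 125725, q_7 = 26*177 + 77 = 4679.
  i=8: a_8=2, p_8 = 2*125725 + 4756 = 256206, q_8 = 2*4679 + 177 = 9535.
  i=9: a_9=3, p_9 = 3*256206 + 125725 = 894343, q_9 = 3*9535 + 4679 = 33284.
  i=10: a_10=2, p_10 = 2*894343 + 256206 = 2044892, q_10 = 2*33284 + 9535 = 76103.
  i=11: a_11=1, p_11 = 1*2044892 + 894343 = 2939235, q_11 = 1*76103 + 33284 = 109387.
  i=12: a_12=6, p_12 = 6*2939235 + 2044892 = 19680302, q_12 = 6*109387 + 76103 = 732425.
  i=13: a_13=1, p_13 = 1*19680302 + 2939235 = 22619537, q_13 = 1*732425 + 109387 = 841812.
Check: 22619537^2 - 722*841812^2 = 511643454094369 - 511643454094368 = 1, so (x, y) = (22619537, 841812) solves the equation, and by the theorem it is the least positive solution.

(x, y) = (22619537, 841812)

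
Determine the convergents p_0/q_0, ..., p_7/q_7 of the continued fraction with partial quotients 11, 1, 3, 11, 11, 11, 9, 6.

Using the convergent recurrence p_i = a_i*p_{i-1} + p_{i-2}, q_i = a_i*q_{i-1} + q_{i-2} with p_{-2}=0, p_{-1}=1, q_{-2}=1, q_{-1}=0:
  i=0: a_0=11, p_0 = 11*1 + 0 = 11, q_0 = 11*0 + 1 = 1.
  i=1: a_1=1, p_1 = 1*11 + 1 = 12, q_1 = 1*1 + 0 = 1.
  i=2: a_2=3, p_2 = 3*12 + 11 = 47, q_2 = 3*1 + 1 = 4.
  i=3: a_3=11, p_3 = 11*47 + 12 = 529, q_3 = 11*4 + 1 = 45.
  i=4: a_4=11, p_4 = 11*529 + 47 = 5866, q_4 = 11*45 + 4 = 499.
  i=5: a_5=11, p_5 = 11*5866 + 529 = 65055, q_5 = 11*499 + 45 = 5534.
  i=6: a_6=9, p_6 = 9*65055 + 5866 = 591361, q_6 = 9*5534 + 499 = 50305.
  i=7: a_7=6, p_7 = 6*591361 + 65055 = 3613221, q_7 = 6*50305 + 5534 = 307364.

11/1, 12/1, 47/4, 529/45, 5866/499, 65055/5534, 591361/50305, 3613221/307364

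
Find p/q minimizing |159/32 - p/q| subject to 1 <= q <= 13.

Expand x = 159/32 as a continued fraction with the Euclidean algorithm:
  159 = 4*32 + 31, so a_0 = 4.
  32 = 1*31 + 1, so a_1 = 1.
  31 = 31*1 + 0, so a_2 = 31.
so x = [4; 1, 31].
Convergents (p_i = a_i*p_{i-1} + p_{i-2}, q_i = a_i*q_{i-1} + q_{i-2} with p_{-2}=0, p_{-1}=1, q_{-2}=1, q_{-1}=0), until the denominator exceeds 13:
  i=0: a_0=4, p_0 = 4*1 + 0 = 4, q_0 = 4*0 + 1 = 1.
  i=1: a_1=1, p_1 = 1*4 + 1 = 5, q_1 = 1*1 + 0 = 1.
  i=2: a_2=31, p_2 = 31*5 + 4 = 159, q_2 = 31*1 + 1 = 32.
q_2 = 32 > 13, so the last convergent with denominator <= 13 is p_1/q_1 = 5/1.
The closest fraction with denominator <= 13 is either p_1/q_1 or the intermediate fraction (k*p_1 + p_0)/(k*q_1 + q_0) with the largest k >= 1 whose denominator stays <= 13; these approach x as k grows, and every other convergent or intermediate fraction in range is farther away.
Largest k: floor((13 - q_0)/q_1) = floor((13 - 1)/1) = 12.
That gives (12*5 + 4)/(12*1 + 1) = 64/13.
Compare the errors: |x - 5/1| = |159*1 - 5*32|/(32*1) = 1/32, and |x - 64/13| = |159*13 - 64*32|/(32*13) = 19/416.
Cross-multiplying, 1*416 = 416 < 608 = 19*32, so 1/32 is smaller: the convergent 5/1 is closer to x than 64/13.

5/1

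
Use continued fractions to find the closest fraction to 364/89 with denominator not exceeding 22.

Expand x = 364/89 as a continued fraction with the Euclidean algorithm:
  364 = 4*89 + 8, so a_0 = 4.
  89 = 11*8 + 1, so a_1 = 11.
  8 = 8*1 + 0, so a_2 = 8.
so x = [4; 11, 8].
Convergents (p_i = a_i*p_{i-1} + p_{i-2}, q_i = a_i*q_{i-1} + q_{i-2} with p_{-2}=0, p_{-1}=1, q_{-2}=1, q_{-1}=0), until the denominator exceeds 22:
  i=0: a_0=4, p_0 = 4*1 + 0 = 4, q_0 = 4*0 + 1 = 1.
  i=1: a_1=11, p_1 = 11*4 + 1 = 45, q_1 = 11*1 + 0 = 11.
  i=2: a_2=8, p_2 = 8*45 + 4 = 364, q_2 = 8*11 + 1 = 89.
q_2 = 89 > 22, so the last convergent with denominator <= 22 is p_1/q_1 = 45/11.
The closest fraction with denominator <= 22 is either p_1/q_1 or the intermediate fraction (k*p_1 + p_0)/(k*q_1 + q_0) with the largest k >= 1 whose denominator stays <= 22; these approach x as k grows, and every other convergent or intermediate fraction in range is farther away.
Largest k: floor((22 - q_0)/q_1) = floor((22 - 1)/11) = 1.
That gives (1*45 + 4)/(1*11 + 1) = 49/12.
Compare the errors: |x - 45/11| = |364*11 - 45*89|/(89*11) = 1/979, and |x - 49/12| = |364*12 - 49*89|/(89*12) = 7/1068.
Cross-multiplying, 1*1068 = 1068 < 6853 = 7*979, so 1/979 is smaller: the convergent 45/11 is closer to x than 49/12.

45/11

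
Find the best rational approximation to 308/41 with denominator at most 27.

Expand x = 308/41 as a continued fraction with the Euclidean algorithm:
  308 = 7*41 + 21, so a_0 = 7.
  41 = 1*21 + 20, so a_1 = 1.
  21 = 1*20 + 1, so a_2 = 1.
  20 = 20*1 + 0, so a_3 = 20.
so x = [7; 1, 1, 20].
Convergents (p_i = a_i*p_{i-1} + p_{i-2}, q_i = a_i*q_{i-1} + q_{i-2} with p_{-2}=0, p_{-1}=1, q_{-2}=1, q_{-1}=0), until the denominator exceeds 27:
  i=0: a_0=7, p_0 = 7*1 + 0 = 7, q_0 = 7*0 + 1 = 1.
  i=1: a_1=1, p_1 = 1*7 + 1 = 8, q_1 = 1*1 + 0 = 1.
  i=2: a_2=1, p_2 = 1*8 + 7 = 15, q_2 = 1*1 + 1 = 2.
  i=3: a_3=20, p_3 = 20*15 + 8 = 308, q_3 = 20*2 + 1 = 41.
q_3 = 41 > 27, so the last convergent with denominator <= 27 is p_2/q_2 = 15/2.
The closest fraction with denominator <= 27 is either p_2/q_2 or the intermediate fraction (k*p_2 + p_1)/(k*q_2 + q_1) with the largest k >= 1 whose denominator stays <= 27; these approach x as k grows, and every other convergent or intermediate fraction in range is farther away.
Largest k: floor((27 - q_1)/q_2) = floor((27 - 1)/2) = 13.
That gives (13*15 + 8)/(13*2 + 1) = 203/27.
Compare the errors: |x - 15/2| = |308*2 - 15*41|/(41*2) = 1/82, and |x - 203/27| = |308*27 - 203*41|/(41*27) = 7/1107.
Cross-multiplying, 7*82 = 574 < 1107 = 1*1107, so 7/1107 is smaller: the intermediate fraction 203/27 is closer to x than 15/2.

203/27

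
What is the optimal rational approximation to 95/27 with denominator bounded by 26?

88/25

Expand x = 95/27 as a continued fraction with the Euclidean algorithm:
  95 = 3*27 + 14, so a_0 = 3.
  27 = 1*14 + 13, so a_1 = 1.
  14 = 1*13 + 1, so a_2 = 1.
  13 = 13*1 + 0, so a_3 = 13.
so x = [3; 1, 1, 13].
Convergents (p_i = a_i*p_{i-1} + p_{i-2}, q_i = a_i*q_{i-1} + q_{i-2} with p_{-2}=0, p_{-1}=1, q_{-2}=1, q_{-1}=0), until the denominator exceeds 26:
  i=0: a_0=3, p_0 = 3*1 + 0 = 3, q_0 = 3*0 + 1 = 1.
  i=1: a_1=1, p_1 = 1*3 + 1 = 4, q_1 = 1*1 + 0 = 1.
  i=2: a_2=1, p_2 = 1*4 + 3 = 7, q_2 = 1*1 + 1 = 2.
  i=3: a_3=13, p_3 = 13*7 + 4 = 95, q_3 = 13*2 + 1 = 27.
q_3 = 27 > 26, so the last convergent with denominator <= 26 is p_2/q_2 = 7/2.
The closest fraction with denominator <= 26 is either p_2/q_2 or the intermediate fraction (k*p_2 + p_1)/(k*q_2 + q_1) with the largest k >= 1 whose denominator stays <= 26; these approach x as k grows, and every other convergent or intermediate fraction in range is farther away.
Largest k: floor((26 - q_1)/q_2) = floor((26 - 1)/2) = 12.
That gives (12*7 + 4)/(12*2 + 1) = 88/25.
Compare the errors: |x - 7/2| = |95*2 - 7*27|/(27*2) = 1/54, and |x - 88/25| = |95*25 - 88*27|/(27*25) = 1/675.
Cross-multiplying, 1*54 = 54 < 675 = 1*675, so 1/675 is smaller: the intermediate fraction 88/25 is closer to x than 7/2.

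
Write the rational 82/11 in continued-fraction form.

Run the Euclidean algorithm on 82 and 11; the successive quotients are the partial quotients a_0, a_1, ... (each step inverts the fractional part left over by the previous one):
  82 = 7*11 + 5, so a_0 = 7.
  11 = 2*5 + 1, so a_1 = 2.
  5 = 5*1 + 0, so a_2 = 5.
The remainder reaches 0 after 3 divisions, so the expansion has 3 partial quotients, read off in order.

[7; 2, 5]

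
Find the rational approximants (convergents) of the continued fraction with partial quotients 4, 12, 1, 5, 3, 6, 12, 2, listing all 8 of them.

Using the convergent recurrence p_i = a_i*p_{i-1} + p_{i-2}, q_i = a_i*q_{i-1} + q_{i-2} with p_{-2}=0, p_{-1}=1, q_{-2}=1, q_{-1}=0:
  i=0: a_0=4, p_0 = 4*1 + 0 = 4, q_0 = 4*0 + 1 = 1.
  i=1: a_1=12, p_1 = 12*4 + 1 = 49, q_1 = 12*1 + 0 = 12.
  i=2: a_2=1, p_2 = 1*49 + 4 = 53, q_2 = 1*12 + 1 = 13.
  i=3: a_3=5, p_3 = 5*53 + 49 = 314, q_3 = 5*13 + 12 = 77.
  i=4: a_4=3, p_4 = 3*314 + 53 = 995, q_4 = 3*77 + 13 = 244.
  i=5: a_5=6, p_5 = 6*995 + 314 = 6284, q_5 = 6*244 + 77 = 1541.
  i=6: a_6=12, p_6 = 12*6284 + 995 = 76403, q_6 = 12*1541 + 244 = 18736.
  i=7: a_7=2, p_7 = 2*76403 + 6284 = 159090, q_7 = 2*18736 + 1541 = 39013.

4/1, 49/12, 53/13, 314/77, 995/244, 6284/1541, 76403/18736, 159090/39013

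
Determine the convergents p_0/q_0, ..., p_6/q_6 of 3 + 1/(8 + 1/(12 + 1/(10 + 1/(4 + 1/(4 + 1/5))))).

Using the convergent recurrence p_i = a_i*p_{i-1} + p_{i-2}, q_i = a_i*q_{i-1} + q_{i-2} with p_{-2}=0, p_{-1}=1, q_{-2}=1, q_{-1}=0:
  i=0: a_0=3, p_0 = 3*1 + 0 = 3, q_0 = 3*0 + 1 = 1.
  i=1: a_1=8, p_1 = 8*3 + 1 = 25, q_1 = 8*1 + 0 = 8.
  i=2: a_2=12, p_2 = 12*25 + 3 = 303, q_2 = 12*8 + 1 = 97.
  i=3: a_3=10, p_3 = 10*303 + 25 = 3055, q_3 = 10*97 + 8 = 978.
  i=4: a_4=4, p_4 = 4*3055 + 303 = 12523, q_4 = 4*978 + 97 = 4009.
  i=5: a_5=4, p_5 = 4*12523 + 3055 = 53147, q_5 = 4*4009 + 978 = 17014.
  i=6: a_6=5, p_6 = 5*53147 + 12523 = 278258, q_6 = 5*17014 + 4009 = 89079.

3/1, 25/8, 303/97, 3055/978, 12523/4009, 53147/17014, 278258/89079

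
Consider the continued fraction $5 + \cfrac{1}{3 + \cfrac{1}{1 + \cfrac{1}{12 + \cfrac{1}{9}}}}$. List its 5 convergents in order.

5/1, 16/3, 21/4, 268/51, 2433/463

Using the convergent recurrence p_i = a_i*p_{i-1} + p_{i-2}, q_i = a_i*q_{i-1} + q_{i-2} with p_{-2}=0, p_{-1}=1, q_{-2}=1, q_{-1}=0:
  i=0: a_0=5, p_0 = 5*1 + 0 = 5, q_0 = 5*0 + 1 = 1.
  i=1: a_1=3, p_1 = 3*5 + 1 = 16, q_1 = 3*1 + 0 = 3.
  i=2: a_2=1, p_2 = 1*16 + 5 = 21, q_2 = 1*3 + 1 = 4.
  i=3: a_3=12, p_3 = 12*21 + 16 = 268, q_3 = 12*4 + 3 = 51.
  i=4: a_4=9, p_4 = 9*268 + 21 = 2433, q_4 = 9*51 + 4 = 463.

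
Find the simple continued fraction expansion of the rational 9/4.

Run the Euclidean algorithm on 9 and 4; the successive quotients are the partial quotients a_0, a_1, ... (each step inverts the fractional part left over by the previous one):
  9 = 2*4 + 1, so a_0 = 2.
  4 = 4*1 + 0, so a_1 = 4.
The remainder reaches 0 after 2 divisions, so the expansion has 2 partial quotients, read off in order.

[2; 4]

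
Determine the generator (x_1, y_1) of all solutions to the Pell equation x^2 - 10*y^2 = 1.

First expand sqrt(10) as a continued fraction. With x_i = (sqrt(10) + m_i)/d_i and (m_0, d_0) = (0, 1): a_0 = floor(sqrt(10)) = 3, since 3^2 = 9 <= 10 < 16 = 4^2.
Iterate m_{i+1} = d_i*a_i - m_i, d_{i+1} = (10 - m_{i+1}^2)/d_i, a_{i+1} = floor((a_0 + m_{i+1})/d_{i+1}):
  m_1 = 1*3 - 0 = 3, d_1 = (10 - 3^2)/1 = 1/1 = 1, a_1 = floor((3 + 3)/1) = 6.
  m_2 = 1*6 - 3 = 3, d_2 = (10 - 3^2)/1 = 1/1 = 1: (m_2, d_2) = (m_1, d_1) = (3, 1), so from here the quotient a_1 repeats; the period length is 1.
So sqrt(10) = [3; (6)] with period length k = 1.
k is odd, so (p_{k-1}, q_{k-1}) only solves x^2 - 10y^2 = -1 and the fundamental solution of x^2 - 10y^2 = 1 is (p_{2k-1}, q_{2k-1}) = (p_1, q_1); compute convergents through index 1, running through the period twice.
Convergents (p_i = a_i*p_{i-1} + p_{i-2}, q_i = a_i*q_{i-1} + q_{i-2} with p_{-2}=0, p_{-1}=1, q_{-2}=1, q_{-1}=0):
  i=0: a_0=3, p_0 = 3*1 + 0 = 3, q_0 = 3*0 + 1 = 1.
  i=1: a_1=6, p_1 = 6*3 + 1 = 19, q_1 = 6*1 + 0 = 6.
Indeed p_0^2 - 10*q_0^2 = 9 - 10 = -1, not +1.
Check: 19^2 - 10*6^2 = 361 - 360 = 1, so (x, y) = (19, 6) solves the equation, and by the theorem it is the least positive solution.

(x, y) = (19, 6)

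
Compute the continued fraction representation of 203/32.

Run the Euclidean algorithm on 203 and 32; the successive quotients are the partial quotients a_0, a_1, ... (each step inverts the fractional part left over by the previous one):
  203 = 6*32 + 11, so a_0 = 6.
  32 = 2*11 + 10, so a_1 = 2.
  11 = 1*10 + 1, so a_2 = 1.
  10 = 10*1 + 0, so a_3 = 10.
The remainder reaches 0 after 4 divisions, so the expansion has 4 partial quotients, read off in order.

[6; 2, 1, 10]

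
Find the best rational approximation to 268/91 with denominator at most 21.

Expand x = 268/91 as a continued fraction with the Euclidean algorithm:
  268 = 2*91 + 86, so a_0 = 2.
  91 = 1*86 + 5, so a_1 = 1.
  86 = 17*5 + 1, so a_2 = 17.
  5 = 5*1 + 0, so a_3 = 5.
so x = [2; 1, 17, 5].
Convergents (p_i = a_i*p_{i-1} + p_{i-2}, q_i = a_i*q_{i-1} + q_{i-2} with p_{-2}=0, p_{-1}=1, q_{-2}=1, q_{-1}=0), until the denominator exceeds 21:
  i=0: a_0=2, p_0 = 2*1 + 0 = 2, q_0 = 2*0 + 1 = 1.
  i=1: a_1=1, p_1 = 1*2 + 1 = 3, q_1 = 1*1 + 0 = 1.
  i=2: a_2=17, p_2 = 17*3 + 2 = 53, q_2 = 17*1 + 1 = 18.
  i=3: a_3=5, p_3 = 5*53 + 3 = 268, q_3 = 5*18 + 1 = 91.
q_3 = 91 > 21, so the last convergent with denominator <= 21 is p_2/q_2 = 53/18.
The closest fraction with denominator <= 21 is either p_2/q_2 or the intermediate fraction (k*p_2 + p_1)/(k*q_2 + q_1) with the largest k >= 1 whose denominator stays <= 21; these approach x as k grows, and every other convergent or intermediate fraction in range is farther away.
Largest k: floor((21 - q_1)/q_2) = floor((21 - 1)/18) = 1.
That gives (1*53 + 3)/(1*18 + 1) = 56/19.
Compare the errors: |x - 53/18| = |268*18 - 53*91|/(91*18) = 1/1638, and |x - 56/19| = |268*19 - 56*91|/(91*19) = 4/1729.
Cross-multiplying, 1*1729 = 1729 < 6552 = 4*1638, so 1/1638 is smaller: the convergent 53/18 is closer to x than 56/19.

53/18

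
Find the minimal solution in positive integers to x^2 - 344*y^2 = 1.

(x, y) = (10405, 561)

First expand sqrt(344) as a continued fraction. With x_i = (sqrt(344) + m_i)/d_i and (m_0, d_0) = (0, 1): a_0 = floor(sqrt(344)) = 18, since 18^2 = 324 <= 344 < 361 = 19^2.
Iterate m_{i+1} = d_i*a_i - m_i, d_{i+1} = (344 - m_{i+1}^2)/d_i, a_{i+1} = floor((a_0 + m_{i+1})/d_{i+1}):
  m_1 = 1*18 - 0 = 18, d_1 = (344 - 18^2)/1 = 20/1 = 20, a_1 = floor((18 + 18)/20) = 1.
  m_2 = 20*1 - 18 = 2, d_2 = (344 - 2^2)/20 = 340/20 = 17, a_2 = floor((18 + 2)/17) = 1.
  m_3 = 17*1 - 2 = 15, d_3 = (344 - 15^2)/17 = 119/17 = 7, a_3 = floor((18 + 15)/7) = 4.
  m_4 = 7*4 - 15 = 13, d_4 = (344 - 13^2)/7 = 175/7 = 25, a_4 = floor((18 + 13)/25) = 1.
  m_5 = 25*1 - 13 = 12, d_5 = (344 - 12^2)/25 = 200/25 = 8, a_5 = floor((18 + 12)/8) = 3.
  m_6 = 8*3 - 12 = 12, d_6 = (344 - 12^2)/8 = 200/8 = 25, a_6 = floor((18 + 12)/25) = 1.
  m_7 = 25*1 - 12 = 13, d_7 = (344 - 13^2)/25 = 175/25 = 7, a_7 = floor((18 + 13)/7) = 4.
  m_8 = 7*4 - 13 = 15, d_8 = (344 - 15^2)/7 = 119/7 = 17, a_8 = floor((18 + 15)/17) = 1.
  m_9 = 17*1 - 15 = 2, d_9 = (344 - 2^2)/17 = 340/17 = 20, a_9 = floor((18 + 2)/20) = 1.
  m_10 = 20*1 - 2 = 18, d_10 = (344 - 18^2)/20 = 20/20 = 1, a_10 = floor((18 + 18)/1) = 36.
  m_11 = 1*36 - 18 = 18, d_11 = (344 - 18^2)/1 = 20/1 = 20: (m_11, d_11) = (m_1, d_1) = (18, 20), so from here the quotients repeat a_1, ..., a_10; the period length is 10.
So sqrt(344) = [18; (1, 1, 4, 1, 3, 1, 4, 1, 1, 36)] with period length k = 10.
k is even, so the fundamental solution of x^2 - 344y^2 = 1 is (p_{k-1}, q_{k-1}) = (p_9, q_9); compute convergents through index 9.
Convergents (p_i = a_i*p_{i-1} + p_{i-2}, q_i = a_i*q_{i-1} + q_{i-2} with p_{-2}=0, p_{-1}=1, q_{-2}=1, q_{-1}=0):
  i=0: a_0=18, p_0 = 18*1 + 0 = 18, q_0 = 18*0 + 1 = 1.
  i=1: a_1=1, p_1 = 1*18 + 1 = 19, q_1 = 1*1 + 0 = 1.
  i=2: a_2=1, p_2 = 1*19 + 18 = 37, q_2 = 1*1 + 1 = 2.
  i=3: a_3=4, p_3 = 4*37 + 19 = 167, q_3 = 4*2 + 1 = 9.
  i=4: a_4=1, p_4 = 1*167 + 37 = 204, q_4 = 1*9 + 2 = 11.
  i=5: a_5=3, p_5 = 3*204 + 167 = 779, q_5 = 3*11 + 9 = 42.
  i=6: a_6=1, p_6 = 1*779 + 204 = 983, q_6 = 1*42 + 11 = 53.
  i=7: a_7=4, p_7 = 4*983 + 779 = 4711, q_7 = 4*53 + 42 = 254.
  i=8: a_8=1, p_8 = 1*4711 + 983 = 5694, q_8 = 1*254 + 53 = 307.
  i=9: a_9=1, p_9 = 1*5694 + 4711 = 10405, q_9 = 1*307 + 254 = 561.
Check: 10405^2 - 344*561^2 = 108264025 - 108264024 = 1, so (x, y) = (10405, 561) solves the equation, and by the theorem it is the least positive solution.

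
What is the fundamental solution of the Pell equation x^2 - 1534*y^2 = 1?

First expand sqrt(1534) as a continued fraction. With x_i = (sqrt(1534) + m_i)/d_i and (m_0, d_0) = (0, 1): a_0 = floor(sqrt(1534)) = 39, since 39^2 = 1521 <= 1534 < 1600 = 40^2.
Iterate m_{i+1} = d_i*a_i - m_i, d_{i+1} = (1534 - m_{i+1}^2)/d_i, a_{i+1} = floor((a_0 + m_{i+1})/d_{i+1}):
  m_1 = 1*39 - 0 = 39, d_1 = (1534 - 39^2)/1 = 13/1 = 13, a_1 = floor((39 + 39)/13) = 6.
  m_2 = 13*6 - 39 = 39, d_2 = (1534 - 39^2)/13 = 13/13 = 1, a_2 = floor((39 + 39)/1) = 78.
  m_3 = 1*78 - 39 = 39, d_3 = (1534 - 39^2)/1 = 13/1 = 13: (m_3, d_3) = (m_1, d_1) = (39, 13), so from here the quotients repeat a_1, a_2; the period length is 2.
So sqrt(1534) = [39; (6, 78)] with period length k = 2.
k is even, so the fundamental solution of x^2 - 1534y^2 = 1 is (p_{k-1}, q_{k-1}) = (p_1, q_1); compute convergents through index 1.
Convergents (p_i = a_i*p_{i-1} + p_{i-2}, q_i = a_i*q_{i-1} + q_{i-2} with p_{-2}=0, p_{-1}=1, q_{-2}=1, q_{-1}=0):
  i=0: a_0=39, p_0 = 39*1 + 0 = 39, q_0 = 39*0 + 1 = 1.
  i=1: a_1=6, p_1 = 6*39 + 1 = 235, q_1 = 6*1 + 0 = 6.
Check: 235^2 - 1534*6^2 = 55225 - 55224 = 1, so (x, y) = (235, 6) solves the equation, and by the theorem it is the least positive solution.

(x, y) = (235, 6)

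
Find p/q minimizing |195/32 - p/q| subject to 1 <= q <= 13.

Expand x = 195/32 as a continued fraction with the Euclidean algorithm:
  195 = 6*32 + 3, so a_0 = 6.
  32 = 10*3 + 2, so a_1 = 10.
  3 = 1*2 + 1, so a_2 = 1.
  2 = 2*1 + 0, so a_3 = 2.
so x = [6; 10, 1, 2].
Convergents (p_i = a_i*p_{i-1} + p_{i-2}, q_i = a_i*q_{i-1} + q_{i-2} with p_{-2}=0, p_{-1}=1, q_{-2}=1, q_{-1}=0), until the denominator exceeds 13:
  i=0: a_0=6, p_0 = 6*1 + 0 = 6, q_0 = 6*0 + 1 = 1.
  i=1: a_1=10, p_1 = 10*6 + 1 = 61, q_1 = 10*1 + 0 = 10.
  i=2: a_2=1, p_2 = 1*61 + 6 = 67, q_2 = 1*10 + 1 = 11.
  i=3: a_3=2, p_3 = 2*67 + 61 = 195, q_3 = 2*11 + 10 = 32.
q_3 = 32 > 13, so the last convergent with denominator <= 13 is p_2/q_2 = 67/11.
The closest fraction with denominator <= 13 is either p_2/q_2 or the intermediate fraction (k*p_2 + p_1)/(k*q_2 + q_1) with the largest k >= 1 whose denominator stays <= 13; these approach x as k grows, and every other convergent or intermediate fraction in range is farther away.
Largest k: floor((13 - q_1)/q_2) = floor((13 - 10)/11) = 0.
Since k = 0, no intermediate fraction beyond p_2/q_2 has denominator <= 13, so the convergent 67/11 is the closest (its error is |195*11 - 67*32|/(32*11) = 1/352).

67/11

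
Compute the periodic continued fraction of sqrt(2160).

Write x_i = (sqrt(2160) + m_i)/d_i with (m_0, d_0) = (0, 1). a_0 = floor(sqrt(2160)) = 46, since 46^2 = 2116 <= 2160 < 2209 = 47^2.
Iterate m_{i+1} = d_i*a_i - m_i, d_{i+1} = (2160 - m_{i+1}^2)/d_i, a_{i+1} = floor((a_0 + m_{i+1})/d_{i+1}):
  m_1 = 1*46 - 0 = 46, d_1 = (2160 - 46^2)/1 = 44/1 = 44, a_1 = floor((46 + 46)/44) = 2.
  m_2 = 44*2 - 46 = 42, d_2 = (2160 - 42^2)/44 = 396/44 = 9, a_2 = floor((46 + 42)/9) = 9.
  m_3 = 9*9 - 42 = 39, d_3 = (2160 - 39^2)/9 = 639/9 = 71, a_3 = floor((46 + 39)/71) = 1.
  m_4 = 71*1 - 39 = 32, d_4 = (2160 - 32^2)/71 = 1136/71 = 16, a_4 = floor((46 + 32)/16) = 4.
  m_5 = 16*4 - 32 = 32, d_5 = (2160 - 32^2)/16 = 1136/16 = 71, a_5 = floor((46 + 32)/71) = 1.
  m_6 = 71*1 - 32 = 39, d_6 = (2160 - 39^2)/71 = 639/71 = 9, a_6 = floor((46 + 39)/9) = 9.
  m_7 = 9*9 - 39 = 42, d_7 = (2160 - 42^2)/9 = 396/9 = 44, a_7 = floor((46 + 42)/44) = 2.
  m_8 = 44*2 - 42 = 46, d_8 = (2160 - 46^2)/44 = 44/44 = 1, a_8 = floor((46 + 46)/1) = 92.
  m_9 = 1*92 - 46 = 46, d_9 = (2160 - 46^2)/1 = 44/1 = 44: (m_9, d_9) = (m_1, d_1) = (46, 44), so from here the quotients repeat a_1, ..., a_8; the period length is 8.
Hence the expansion of sqrt(2160) is a_0 = 46 followed by the repeating block 2, 9, 1, 4, 1, 9, 2, 92 (period 8).

[46; (2, 9, 1, 4, 1, 9, 2, 92)]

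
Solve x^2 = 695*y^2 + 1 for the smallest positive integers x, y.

First expand sqrt(695) as a continued fraction. With x_i = (sqrt(695) + m_i)/d_i and (m_0, d_0) = (0, 1): a_0 = floor(sqrt(695)) = 26, since 26^2 = 676 <= 695 < 729 = 27^2.
Iterate m_{i+1} = d_i*a_i - m_i, d_{i+1} = (695 - m_{i+1}^2)/d_i, a_{i+1} = floor((a_0 + m_{i+1})/d_{i+1}):
  m_1 = 1*26 - 0 = 26, d_1 = (695 - 26^2)/1 = 19/1 = 19, a_1 = floor((26 + 26)/19) = 2.
  m_2 = 19*2 - 26 = 12, d_2 = (695 - 12^2)/19 = 551/19 = 29, a_2 = floor((26 + 12)/29) = 1.
  m_3 = 29*1 - 12 = 17, d_3 = (695 - 17^2)/29 = 406/29 = 14, a_3 = floor((26 + 17)/14) = 3.
  m_4 = 14*3 - 17 = 25, d_4 = (695 - 25^2)/14 = 70/14 = 5, a_4 = floor((26 + 25)/5) = 10.
  m_5 = 5*10 - 25 = 25, d_5 = (695 - 25^2)/5 = 70/5 = 14, a_5 = floor((26 + 25)/14) = 3.
  m_6 = 14*3 - 25 = 17, d_6 = (695 - 17^2)/14 = 406/14 = 29, a_6 = floor((26 + 17)/29) = 1.
  m_7 = 29*1 - 17 = 12, d_7 = (695 - 12^2)/29 = 551/29 = 19, a_7 = floor((26 + 12)/19) = 2.
  m_8 = 19*2 - 12 = 26, d_8 = (695 - 26^2)/19 = 19/19 = 1, a_8 = floor((26 + 26)/1) = 52.
  m_9 = 1*52 - 26 = 26, d_9 = (695 - 26^2)/1 = 19/1 = 19: (m_9, d_9) = (m_1, d_1) = (26, 19), so from here the quotients repeat a_1, ..., a_8; the period length is 8.
So sqrt(695) = [26; (2, 1, 3, 10, 3, 1, 2, 52)] with period length k = 8.
k is even, so the fundamental solution of x^2 - 695y^2 = 1 is (p_{k-1}, q_{k-1}) = (p_7, q_7); compute convergents through index 7.
Convergents (p_i = a_i*p_{i-1} + p_{i-2}, q_i = a_i*q_{i-1} + q_{i-2} with p_{-2}=0, p_{-1}=1, q_{-2}=1, q_{-1}=0):
  i=0: a_0=26, p_0 = 26*1 + 0 = 26, q_0 = 26*0 + 1 = 1.
  i=1: a_1=2, p_1 = 2*26 + 1 = 53, q_1 = 2*1 + 0 = 2.
  i=2: a_2=1, p_2 = 1*53 + 26 = 79, q_2 = 1*2 + 1 = 3.
  i=3: a_3=3, p_3 = 3*79 + 53 = 290, q_3 = 3*3 + 2 = 11.
  i=4: a_4=10, p_4 = 10*290 + 79 = 2979, q_4 = 10*11 + 3 = 113.
  i=5: a_5=3, p_5 = 3*2979 + 290 = 9227, q_5 = 3*113 + 11 = 350.
  i=6: a_6=1, p_6 = 1*9227 + 2979 = 12206, q_6 = 1*350 + 113 = 463.
  i=7: a_7=2, p_7 = 2*12206 + 9227 = 33639, q_7 = 2*463 + 350 = 1276.
Check: 33639^2 - 695*1276^2 = 1131582321 - 1131582320 = 1, so (x, y) = (33639, 1276) solves the equation, and by the theorem it is the least positive solution.

(x, y) = (33639, 1276)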